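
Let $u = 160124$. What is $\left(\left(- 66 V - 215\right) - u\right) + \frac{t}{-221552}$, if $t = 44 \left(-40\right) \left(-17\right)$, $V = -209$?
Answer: $- \frac{2029210485}{13847} \approx -1.4655 \cdot 10^{5}$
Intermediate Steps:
$t = 29920$ ($t = \left(-1760\right) \left(-17\right) = 29920$)
$\left(\left(- 66 V - 215\right) - u\right) + \frac{t}{-221552} = \left(\left(\left(-66\right) \left(-209\right) - 215\right) - 160124\right) + \frac{29920}{-221552} = \left(\left(13794 - 215\right) - 160124\right) + 29920 \left(- \frac{1}{221552}\right) = \left(13579 - 160124\right) - \frac{1870}{13847} = -146545 - \frac{1870}{13847} = - \frac{2029210485}{13847}$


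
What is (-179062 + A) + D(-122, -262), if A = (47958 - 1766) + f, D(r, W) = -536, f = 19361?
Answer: -114045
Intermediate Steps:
A = 65553 (A = (47958 - 1766) + 19361 = 46192 + 19361 = 65553)
(-179062 + A) + D(-122, -262) = (-179062 + 65553) - 536 = -113509 - 536 = -114045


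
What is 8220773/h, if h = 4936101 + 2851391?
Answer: 8220773/7787492 ≈ 1.0556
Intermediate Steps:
h = 7787492
8220773/h = 8220773/7787492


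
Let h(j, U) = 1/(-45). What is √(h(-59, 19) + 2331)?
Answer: √524470/15 ≈ 48.280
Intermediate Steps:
h(j, U) = -1/45
√(h(-59, 19) + 2331) = √(-1/45 + 2331) = √(104894/45) = √524470/15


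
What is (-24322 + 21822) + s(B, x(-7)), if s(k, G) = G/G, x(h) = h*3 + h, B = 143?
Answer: -2499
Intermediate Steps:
x(h) = 4*h (x(h) = 3*h + h = 4*h)
s(k, G) = 1
(-24322 + 21822) + s(B, x(-7)) = (-24322 + 21822) + 1 = -2500 + 1 = -2499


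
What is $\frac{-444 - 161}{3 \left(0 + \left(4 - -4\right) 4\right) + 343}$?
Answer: $- \frac{605}{439} \approx -1.3781$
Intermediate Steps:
$\frac{-444 - 161}{3 \left(0 + \left(4 - -4\right) 4\right) + 343} = - \frac{605}{3 \left(0 + \left(4 + 4\right) 4\right) + 343} = - \frac{605}{3 \left(0 + 8 \cdot 4\right) + 343} = - \frac{605}{3 \left(0 + 32\right) + 343} = - \frac{605}{3 \cdot 32 + 343} = - \frac{605}{96 + 343} = - \frac{605}{439}$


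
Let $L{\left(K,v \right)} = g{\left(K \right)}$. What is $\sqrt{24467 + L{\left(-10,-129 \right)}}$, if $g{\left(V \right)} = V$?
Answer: $\sqrt{24457} \approx 156.39$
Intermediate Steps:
$L{\left(K,v \right)} = K$
$\sqrt{24467 + L{\left(-10,-129 \right)}} = \sqrt{24467 - 10} = \sqrt{24457}$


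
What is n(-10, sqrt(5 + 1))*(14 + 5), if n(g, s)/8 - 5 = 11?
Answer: 2432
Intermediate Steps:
n(g, s) = 128 (n(g, s) = 40 + 8*11 = 40 + 88 = 128)
n(-10, sqrt(5 + 1))*(14 + 5) = 128*(14 + 5) = 128*19 = 2432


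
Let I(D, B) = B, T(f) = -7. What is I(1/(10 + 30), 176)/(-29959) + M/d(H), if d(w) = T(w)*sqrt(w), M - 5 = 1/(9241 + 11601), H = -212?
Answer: -176/29959 + 104211*I*sqrt(53)/15464764 ≈ -0.0058747 + 0.049058*I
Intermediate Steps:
M = 104211/20842 (M = 5 + 1/(9241 + 11601) = 5 + 1/20842 = 104211/20842 ≈ 5.0000)
d(w) = -7*sqrt(w)
I(1/(10 + 30), 176)/(-29959) + M/d(H) = 176/(-29959) + 104211/(20842*((-14*I*sqrt(53)))) = 176*(-1/29959) + 104211/(20842*((-14*I*sqrt(53)))) = -176/29959 + 104211/(20842*((-14*I*sqrt(53)))) = -176/29959 + 104211*(I*sqrt(53)/742)/20842 = -176/29959 + 104211*I*sqrt(53)/15464764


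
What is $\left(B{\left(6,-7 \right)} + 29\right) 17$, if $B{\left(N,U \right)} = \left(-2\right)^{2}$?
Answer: $561$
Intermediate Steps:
$B{\left(N,U \right)} = 4$
$\left(B{\left(6,-7 \right)} + 29\right) 17 = \left(4 + 29\right) 17 = 33 \cdot 17 = 561$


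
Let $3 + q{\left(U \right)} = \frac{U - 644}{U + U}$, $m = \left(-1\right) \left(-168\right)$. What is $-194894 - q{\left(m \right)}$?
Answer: $- \frac{2338675}{12} \approx -1.9489 \cdot 10^{5}$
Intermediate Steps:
$m = 168$
$q{\left(U \right)} = -3 + \frac{-644 + U}{2 U}$ ($q{\left(U \right)} = -3 + \frac{U - 644}{U + U} = -3 + \frac{-644 + U}{2 U}$)
$-194894 - q{\left(m \right)} = -194894 - \left(- \frac{5}{2} - \frac{322}{168}\right) = -194894 - \left(- \frac{5}{2} - \frac{23}{12}\right) = -194894 - - \frac{53}{12} = -194894 + \frac{53}{12} = - \frac{2338675}{12}$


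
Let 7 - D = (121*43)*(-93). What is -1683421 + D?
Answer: -1199535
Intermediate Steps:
D = 483886 (D = 7 - 121*43*(-93) = 7 - 5203*(-93) = 7 - 1*(-483879) = 7 + 483879 = 483886)
-1683421 + D = -1683421 + 483886 = -1199535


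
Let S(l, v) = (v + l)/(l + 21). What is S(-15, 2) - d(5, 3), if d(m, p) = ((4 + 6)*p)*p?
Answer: -553/6 ≈ -92.167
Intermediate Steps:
d(m, p) = 10*p**2 (d(m, p) = (10*p)*p = 10*p**2)
S(l, v) = (l + v)/(21 + l)
S(-15, 2) - d(5, 3) = (-15 + 2)/(21 - 15) - 10*3**2 = -13/6 - 10*9 = (1/6)*(-13) - 1*90 = -13/6 - 90 = -553/6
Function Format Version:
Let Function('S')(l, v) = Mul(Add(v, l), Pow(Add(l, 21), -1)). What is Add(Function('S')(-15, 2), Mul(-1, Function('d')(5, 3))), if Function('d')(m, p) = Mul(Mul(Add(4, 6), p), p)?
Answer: Rational(-553, 6) ≈ -92.167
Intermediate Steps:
Function('d')(m, p) = Mul(10, Pow(p, 2)) (Function('d')(m, p) = Mul(Mul(10, p), p) = Mul(10, Pow(p, 2)))
Function('S')(l, v) = Mul(Pow(Add(21, l), -1), Add(l, v)) (Function('S')(l, v) = Mul(Add(l, v), Pow(Add(21, l), -1)) = Mul(Pow(Add(21, l), -1), Add(l, v)))
Add(Function('S')(-15, 2), Mul(-1, Function('d')(5, 3))) = Add(Mul(Pow(Add(21, -15), -1), Add(-15, 2)), Mul(-1, Mul(10, Pow(3, 2)))) = Add(Mul(Pow(6, -1), -13), Mul(-1, Mul(10, 9))) = Add(Mul(Rational(1, 6), -13), Mul(-1, 90)) = Add(Rational(-13, 6), -90) = Rational(-553, 6)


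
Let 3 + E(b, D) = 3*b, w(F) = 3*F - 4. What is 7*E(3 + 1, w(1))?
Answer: 63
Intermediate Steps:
w(F) = -4 + 3*F
E(b, D) = -3 + 3*b
7*E(3 + 1, w(1)) = 7*(-3 + 3*(3 + 1)) = 7*(-3 + 3*4) = 7*(-3 + 12) = 7*9 = 63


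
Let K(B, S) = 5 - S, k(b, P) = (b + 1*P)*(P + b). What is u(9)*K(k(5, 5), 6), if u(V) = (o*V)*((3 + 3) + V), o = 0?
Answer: 0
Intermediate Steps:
k(b, P) = (P + b)² (k(b, P) = (b + P)*(P + b) = (P + b)*(P + b) = (P + b)²)
u(V) = 0 (u(V) = (0*V)*((3 + 3) + V) = 0*(6 + V) = 0)
u(9)*K(k(5, 5), 6) = 0*(5 - 1*6) = 0*(5 - 6) = 0*(-1) = 0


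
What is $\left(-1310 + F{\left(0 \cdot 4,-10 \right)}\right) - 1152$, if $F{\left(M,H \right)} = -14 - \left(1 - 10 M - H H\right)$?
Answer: $-2377$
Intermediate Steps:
$F{\left(M,H \right)} = -15 + H^{2} + 10 M$ ($F{\left(M,H \right)} = -14 - \left(1 - H^{2} - 10 M\right) = -14 + \left(-1 + H^{2} + 10 M\right) = -15 + H^{2} + 10 M$)
$\left(-1310 + F{\left(0 \cdot 4,-10 \right)}\right) - 1152 = \left(-1310 + \left(-15 + \left(-10\right)^{2} + 10 \cdot 0 \cdot 4\right)\right) - 1152 = \left(-1310 + \left(-15 + 100 + 10 \cdot 0\right)\right) - 1152 = \left(-1310 + \left(-15 + 100 + 0\right)\right) - 1152 = \left(-1310 + 85\right) - 1152 = -1225 - 1152 = -2377$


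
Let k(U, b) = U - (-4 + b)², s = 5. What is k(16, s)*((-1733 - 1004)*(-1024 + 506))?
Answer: 21266490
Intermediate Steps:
k(16, s)*((-1733 - 1004)*(-1024 + 506)) = (16 - (-4 + 5)²)*((-1733 - 1004)*(-1024 + 506)) = (16 - 1*1²)*(-2737*(-518)) = (16 - 1*1)*1417766 = (16 - 1)*1417766 = 15*1417766 = 21266490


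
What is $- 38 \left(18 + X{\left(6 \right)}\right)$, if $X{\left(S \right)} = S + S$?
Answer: $-1140$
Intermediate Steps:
$X{\left(S \right)} = 2 S$
$- 38 \left(18 + X{\left(6 \right)}\right) = - 38 \left(18 + 2 \cdot 6\right) = - 38 \left(18 + 12\right) = \left(-38\right) 30 = -1140$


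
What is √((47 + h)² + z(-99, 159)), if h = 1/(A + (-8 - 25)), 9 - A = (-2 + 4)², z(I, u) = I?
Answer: √1651609/28 ≈ 45.898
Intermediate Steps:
A = 5 (A = 9 - (-2 + 4)² = 9 - 1*2² = 9 - 1*4 = 9 - 4 = 5)
h = -1/28 (h = 1/(5 + (-8 - 25)) = 1/(5 - 33) = 1/(-28) = -1/28 ≈ -0.035714)
√((47 + h)² + z(-99, 159)) = √((47 - 1/28)² - 99) = √((1315/28)² - 99) = √(1729225/784 - 99) = √(1651609/784) = √1651609/28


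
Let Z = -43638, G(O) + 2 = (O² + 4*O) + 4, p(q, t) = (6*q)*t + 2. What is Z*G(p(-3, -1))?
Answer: -21033516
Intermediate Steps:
p(q, t) = 2 + 6*q*t (p(q, t) = 6*q*t + 2 = 2 + 6*q*t)
G(O) = 2 + O² + 4*O (G(O) = -2 + ((O² + 4*O) + 4) = -2 + (4 + O² + 4*O) = 2 + O² + 4*O)
Z*G(p(-3, -1)) = -43638*(2 + (2 + 6*(-3)*(-1))² + 4*(2 + 6*(-3)*(-1))) = -43638*(2 + (2 + 18)² + 4*(2 + 18)) = -43638*(2 + 20² + 4*20) = -43638*(2 + 400 + 80) = -43638*482 = -21033516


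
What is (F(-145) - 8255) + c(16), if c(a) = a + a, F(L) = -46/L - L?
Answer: -1171264/145 ≈ -8077.7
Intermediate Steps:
F(L) = -L - 46/L
c(a) = 2*a
(F(-145) - 8255) + c(16) = ((-1*(-145) - 46/(-145)) - 8255) + 2*16 = ((145 - 46*(-1/145)) - 8255) + 32 = ((145 + 46/145) - 8255) + 32 = (21071/145 - 8255) + 32 = -1175904/145 + 32 = -1171264/145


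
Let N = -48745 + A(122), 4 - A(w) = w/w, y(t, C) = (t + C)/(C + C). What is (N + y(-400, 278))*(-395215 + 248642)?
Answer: 1986113545101/278 ≈ 7.1443e+9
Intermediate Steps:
y(t, C) = (C + t)/(2*C) (y(t, C) = (C + t)/((2*C)) = (C + t)*(1/(2*C)) = (C + t)/(2*C))
A(w) = 3 (A(w) = 4 - w/w = 4 - 1*1 = 4 - 1 = 3)
N = -48742 (N = -48745 + 3 = -48742)
(N + y(-400, 278))*(-395215 + 248642) = (-48742 + (1/2)*(278 - 400)/278)*(-395215 + 248642) = (-48742 + (1/2)*(1/278)*(-122))*(-146573) = (-48742 - 61/278)*(-146573) = -13550337/278*(-146573) = 1986113545101/278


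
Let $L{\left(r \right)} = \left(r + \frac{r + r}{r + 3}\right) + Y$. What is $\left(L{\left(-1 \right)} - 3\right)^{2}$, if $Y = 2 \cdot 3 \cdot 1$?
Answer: $1$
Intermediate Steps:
$Y = 6$ ($Y = 6 \cdot 1 = 6$)
$L{\left(r \right)} = 6 + r + \frac{2 r}{3 + r}$ ($L{\left(r \right)} = \left(r + \frac{r + r}{r + 3}\right) + 6 = \left(r + \frac{2 r}{3 + r}\right) + 6 = 6 + r + \frac{2 r}{3 + r}$)
$\left(L{\left(-1 \right)} - 3\right)^{2} = \left(\frac{18 + \left(-1\right)^{2} + 11 \left(-1\right)}{3 - 1} - 3\right)^{2} = \left(\frac{18 + 1 - 11}{2} - 3\right)^{2} = \left(\frac{1}{2} \cdot 8 - 3\right)^{2} = \left(4 - 3\right)^{2} = 1^{2} = 1$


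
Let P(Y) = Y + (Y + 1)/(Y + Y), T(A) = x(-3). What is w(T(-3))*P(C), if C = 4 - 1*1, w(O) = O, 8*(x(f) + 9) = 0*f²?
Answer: -33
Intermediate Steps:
x(f) = -9 (x(f) = -9 + (0*f²)/8 = -9 + (⅛)*0 = -9 + 0 = -9)
T(A) = -9
C = 3 (C = 4 - 1 = 3)
P(Y) = Y + (1 + Y)/(2*Y) (P(Y) = Y + (1 + Y)/((2*Y)) = Y + (1 + Y)*(1/(2*Y)) = Y + (1 + Y)/(2*Y))
w(T(-3))*P(C) = -9*(½ + 3 + (½)/3) = -9*(½ + 3 + (½)*(⅓)) = -9*(½ + 3 + ⅙) = -9*11/3 = -33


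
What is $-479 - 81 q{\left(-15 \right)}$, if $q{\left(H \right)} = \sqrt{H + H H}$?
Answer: $-479 - 81 \sqrt{210} \approx -1652.8$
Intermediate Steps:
$q{\left(H \right)} = \sqrt{H + H^{2}}$
$-479 - 81 q{\left(-15 \right)} = -479 - 81 \sqrt{- 15 \left(1 - 15\right)} = -479 - 81 \sqrt{\left(-15\right) \left(-14\right)} = -479 - 81 \sqrt{210}$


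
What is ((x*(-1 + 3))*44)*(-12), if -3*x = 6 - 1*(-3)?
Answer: 3168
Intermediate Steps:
x = -3 (x = -(6 - 1*(-3))/3 = -(6 + 3)/3 = -⅓*9 = -3)
((x*(-1 + 3))*44)*(-12) = (-3*(-1 + 3)*44)*(-12) = (-3*2*44)*(-12) = -6*44*(-12) = -264*(-12) = 3168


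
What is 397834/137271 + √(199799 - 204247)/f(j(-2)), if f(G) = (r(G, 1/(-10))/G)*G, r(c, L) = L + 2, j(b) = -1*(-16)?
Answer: 397834/137271 + 40*I*√278/19 ≈ 2.8982 + 35.102*I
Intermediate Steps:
j(b) = 16
r(c, L) = 2 + L
f(G) = 19/10 (f(G) = ((2 + 1/(-10))/G)*G = ((2 - ⅒)/G)*G = (19/(10*G))*G = 19/10)
397834/137271 + √(199799 - 204247)/f(j(-2)) = 397834/137271 + √(199799 - 204247)/(19/10) = 397834*(1/137271) + √(-4448)*(10/19) = 397834/137271 + (4*I*√278)*(10/19) = 397834/137271 + 40*I*√278/19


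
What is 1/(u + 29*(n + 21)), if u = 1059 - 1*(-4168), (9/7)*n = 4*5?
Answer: 9/56584 ≈ 0.00015906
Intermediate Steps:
n = 140/9 (n = 7*(4*5)/9 = (7/9)*20 = 140/9 ≈ 15.556)
u = 5227 (u = 1059 + 4168 = 5227)
1/(u + 29*(n + 21)) = 1/(5227 + 29*(140/9 + 21)) = 1/(5227 + 29*(329/9)) = 1/(5227 + 9541/9) = 1/(56584/9) = 9/56584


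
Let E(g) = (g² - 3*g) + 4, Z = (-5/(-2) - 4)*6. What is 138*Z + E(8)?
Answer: -1198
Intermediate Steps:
Z = -9 (Z = (-5*(-½) - 4)*6 = (5/2 - 4)*6 = -3/2*6 = -9)
E(g) = 4 + g² - 3*g
138*Z + E(8) = 138*(-9) + (4 + 8² - 3*8) = -1242 + (4 + 64 - 24) = -1242 + 44 = -1198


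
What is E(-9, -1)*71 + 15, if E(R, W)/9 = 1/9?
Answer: 86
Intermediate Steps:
E(R, W) = 1 (E(R, W) = 9/9 = 9*(⅑) = 1)
E(-9, -1)*71 + 15 = 1*71 + 15 = 71 + 15 = 86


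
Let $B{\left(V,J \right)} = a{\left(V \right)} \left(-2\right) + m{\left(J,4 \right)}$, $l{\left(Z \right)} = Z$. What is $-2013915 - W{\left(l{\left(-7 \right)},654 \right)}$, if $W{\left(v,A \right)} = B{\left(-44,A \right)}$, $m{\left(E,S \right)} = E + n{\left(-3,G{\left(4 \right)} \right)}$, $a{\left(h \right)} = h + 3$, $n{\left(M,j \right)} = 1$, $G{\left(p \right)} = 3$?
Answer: $-2014652$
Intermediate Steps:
$a{\left(h \right)} = 3 + h$
$m{\left(E,S \right)} = 1 + E$ ($m{\left(E,S \right)} = E + 1 = 1 + E$)
$B{\left(V,J \right)} = -5 + J - 2 V$ ($B{\left(V,J \right)} = \left(3 + V\right) \left(-2\right) + \left(1 + J\right) = \left(-6 - 2 V\right) + \left(1 + J\right) = -5 + J - 2 V$)
$W{\left(v,A \right)} = 83 + A$ ($W{\left(v,A \right)} = -5 + A - -88 = -5 + A + 88 = 83 + A$)
$-2013915 - W{\left(l{\left(-7 \right)},654 \right)} = -2013915 - \left(83 + 654\right) = -2013915 - 737 = -2014652$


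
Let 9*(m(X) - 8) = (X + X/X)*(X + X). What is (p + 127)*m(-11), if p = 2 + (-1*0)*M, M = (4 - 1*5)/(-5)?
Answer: 12556/3 ≈ 4185.3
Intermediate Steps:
M = ⅕ (M = (4 - 5)*(-⅕) = -1*(-⅕) = ⅕ ≈ 0.20000)
m(X) = 8 + 2*X*(1 + X)/9 (m(X) = 8 + ((X + X/X)*(X + X))/9 = 8 + ((X + 1)*(2*X))/9 = 8 + ((1 + X)*(2*X))/9 = 8 + (2*X*(1 + X))/9 = 8 + 2*X*(1 + X)/9)
p = 2 (p = 2 - 1*0*(⅕) = 2 + 0*(⅕) = 2 + 0 = 2)
(p + 127)*m(-11) = (2 + 127)*(8 + (2/9)*(-11) + (2/9)*(-11)²) = 129*(8 - 22/9 + (2/9)*121) = 129*(8 - 22/9 + 242/9) = 129*(292/9) = 12556/3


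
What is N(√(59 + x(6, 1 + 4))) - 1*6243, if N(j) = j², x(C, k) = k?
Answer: -6179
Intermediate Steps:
N(√(59 + x(6, 1 + 4))) - 1*6243 = (√(59 + (1 + 4)))² - 1*6243 = (√(59 + 5))² - 6243 = (√64)² - 6243 = 8² - 6243 = 64 - 6243 = -6179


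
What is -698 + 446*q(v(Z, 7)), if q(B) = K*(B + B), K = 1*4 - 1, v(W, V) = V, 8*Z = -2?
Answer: 18034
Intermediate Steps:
Z = -¼ (Z = (⅛)*(-2) = -¼ ≈ -0.25000)
K = 3 (K = 4 - 1 = 3)
q(B) = 6*B (q(B) = 3*(B + B) = 3*(2*B) = 6*B)
-698 + 446*q(v(Z, 7)) = -698 + 446*(6*7) = -698 + 446*42 = -698 + 18732 = 18034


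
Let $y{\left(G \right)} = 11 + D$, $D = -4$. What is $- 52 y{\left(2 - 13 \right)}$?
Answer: $-364$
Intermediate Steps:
$y{\left(G \right)} = 7$ ($y{\left(G \right)} = 11 - 4 = 7$)
$- 52 y{\left(2 - 13 \right)} = \left(-52\right) 7 = -364$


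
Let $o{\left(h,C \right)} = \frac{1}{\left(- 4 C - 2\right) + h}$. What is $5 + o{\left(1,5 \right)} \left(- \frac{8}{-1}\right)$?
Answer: $\frac{97}{21} \approx 4.619$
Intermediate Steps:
$o{\left(h,C \right)} = \frac{1}{-2 + h - 4 C}$ ($o{\left(h,C \right)} = \frac{1}{\left(-2 - 4 C\right) + h} = \frac{1}{-2 + h - 4 C}$)
$5 + o{\left(1,5 \right)} \left(- \frac{8}{-1}\right) = 5 + \frac{\left(-8\right) \frac{1}{-1}}{-2 + 1 - 20} = 5 + \frac{\left(-8\right) \left(-1\right)}{-2 + 1 - 20} = 5 + \frac{1}{-21} \cdot 8 = 5 - \frac{8}{21} = \frac{97}{21}$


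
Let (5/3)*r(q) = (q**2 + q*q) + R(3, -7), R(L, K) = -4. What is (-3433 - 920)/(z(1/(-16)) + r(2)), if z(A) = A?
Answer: -348240/187 ≈ -1862.2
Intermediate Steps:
r(q) = -12/5 + 6*q**2/5 (r(q) = 3*((q**2 + q*q) - 4)/5 = 3*((q**2 + q**2) - 4)/5 = 3*(2*q**2 - 4)/5 = 3*(-4 + 2*q**2)/5 = -12/5 + 6*q**2/5)
(-3433 - 920)/(z(1/(-16)) + r(2)) = (-3433 - 920)/(1/(-16) + (-12/5 + (6/5)*2**2)) = -4353/(-1/16 + (-12/5 + (6/5)*4)) = -4353/(-1/16 + (-12/5 + 24/5)) = -4353/(-1/16 + 12/5) = -4353/187/80 = -4353*80/187 = -348240/187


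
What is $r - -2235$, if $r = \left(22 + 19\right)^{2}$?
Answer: $3916$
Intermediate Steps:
$r = 1681$ ($r = 41^{2} = 1681$)
$r - -2235 = 1681 - -2235 = 1681 + 2235 = 3916$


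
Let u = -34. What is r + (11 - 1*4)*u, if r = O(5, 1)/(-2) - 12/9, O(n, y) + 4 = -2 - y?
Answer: -1415/6 ≈ -235.83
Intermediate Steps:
O(n, y) = -6 - y (O(n, y) = -4 + (-2 - y) = -6 - y)
r = 13/6 (r = (-6 - 1*1)/(-2) - 12/9 = (-6 - 1)*(-½) - 12*⅑ = -7*(-½) - 4/3 = 7/2 - 4/3 = 13/6 ≈ 2.1667)
r + (11 - 1*4)*u = 13/6 + (11 - 1*4)*(-34) = 13/6 + (11 - 4)*(-34) = 13/6 + 7*(-34) = 13/6 - 238 = -1415/6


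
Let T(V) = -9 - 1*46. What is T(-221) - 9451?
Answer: -9506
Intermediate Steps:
T(V) = -55 (T(V) = -9 - 46 = -55)
T(-221) - 9451 = -55 - 9451 = -9506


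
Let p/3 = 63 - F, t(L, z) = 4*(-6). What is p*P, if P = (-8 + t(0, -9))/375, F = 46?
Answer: -544/125 ≈ -4.3520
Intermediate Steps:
t(L, z) = -24
p = 51 (p = 3*(63 - 1*46) = 3*(63 - 46) = 3*17 = 51)
P = -32/375 (P = (-8 - 24)/375 = -32*1/375 = -32/375 ≈ -0.085333)
p*P = 51*(-32/375) = -544/125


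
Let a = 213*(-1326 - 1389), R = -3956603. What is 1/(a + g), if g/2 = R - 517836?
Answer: -1/9527173 ≈ -1.0496e-7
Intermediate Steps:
g = -8948878 (g = 2*(-3956603 - 517836) = 2*(-4474439) = -8948878)
a = -578295 (a = 213*(-2715) = -578295)
1/(a + g) = 1/(-578295 - 8948878) = 1/(-9527173) = -1/9527173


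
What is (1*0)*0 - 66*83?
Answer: -5478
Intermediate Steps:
(1*0)*0 - 66*83 = 0*0 - 5478 = 0 - 5478 = -5478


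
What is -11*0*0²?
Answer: 0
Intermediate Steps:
-11*0*0² = 0*0 = 0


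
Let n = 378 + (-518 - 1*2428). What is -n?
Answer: 2568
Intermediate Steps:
n = -2568 (n = 378 + (-518 - 2428) = 378 - 2946 = -2568)
-n = -1*(-2568) = 2568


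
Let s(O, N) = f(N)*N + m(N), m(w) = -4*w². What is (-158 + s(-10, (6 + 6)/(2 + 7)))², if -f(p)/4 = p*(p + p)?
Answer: 24700900/729 ≈ 33883.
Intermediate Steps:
f(p) = -8*p² (f(p) = -4*p*(p + p) = -4*p*2*p = -8*p²)
s(O, N) = -8*N³ - 4*N² (s(O, N) = (-8*N²)*N - 4*N² = -8*N³ - 4*N²)
(-158 + s(-10, (6 + 6)/(2 + 7)))² = (-158 + ((6 + 6)/(2 + 7))²*(-4 - 8*(6 + 6)/(2 + 7)))² = (-158 + (12/9)²*(-4 - 96/9))² = (-158 + (12*(⅑))²*(-4 - 96/9))² = (-158 + (4/3)²*(-4 - 8*4/3))² = (-158 + 16*(-4 - 32/3)/9)² = (-158 + (16/9)*(-44/3))² = (-158 - 704/27)² = (-4970/27)² = 24700900/729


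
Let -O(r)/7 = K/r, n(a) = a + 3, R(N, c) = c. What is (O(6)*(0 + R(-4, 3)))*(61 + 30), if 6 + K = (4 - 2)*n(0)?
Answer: 0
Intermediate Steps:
n(a) = 3 + a
K = 0 (K = -6 + (4 - 2)*(3 + 0) = -6 + 2*3 = -6 + 6 = 0)
O(r) = 0 (O(r) = -0/r = -7*0 = 0)
(O(6)*(0 + R(-4, 3)))*(61 + 30) = (0*(0 + 3))*(61 + 30) = (0*3)*91 = 0*91 = 0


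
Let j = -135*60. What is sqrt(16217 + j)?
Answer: sqrt(8117) ≈ 90.094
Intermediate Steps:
j = -8100
sqrt(16217 + j) = sqrt(16217 - 8100) = sqrt(8117)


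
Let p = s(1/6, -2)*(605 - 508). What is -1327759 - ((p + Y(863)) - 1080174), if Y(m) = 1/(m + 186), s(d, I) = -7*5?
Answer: -256155311/1049 ≈ -2.4419e+5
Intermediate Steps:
s(d, I) = -35
Y(m) = 1/(186 + m)
p = -3395 (p = -35*(605 - 508) = -35*97 = -3395)
-1327759 - ((p + Y(863)) - 1080174) = -1327759 - ((-3395 + 1/(186 + 863)) - 1080174) = -1327759 - ((-3395 + 1/1049) - 1080174) = -1327759 - (-3561354/1049 - 1080174) = -1327759 - 1*(-1136663880/1049) = -1327759 + 1136663880/1049 = -256155311/1049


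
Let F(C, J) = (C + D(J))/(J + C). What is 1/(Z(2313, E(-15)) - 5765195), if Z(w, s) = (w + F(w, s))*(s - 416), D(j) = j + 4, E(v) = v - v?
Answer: -2313/15561447011 ≈ -1.4864e-7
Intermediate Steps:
E(v) = 0
D(j) = 4 + j
F(C, J) = (4 + C + J)/(C + J) (F(C, J) = (C + (4 + J))/(J + C) = (4 + C + J)/(C + J))
Z(w, s) = (-416 + s)*(w + (4 + s + w)/(s + w)) (Z(w, s) = (w + (4 + w + s)/(w + s))*(s - 416) = (w + (4 + s + w)/(s + w))*(-416 + s) = (-416 + s)*(w + (4 + s + w)/(s + w)))
1/(Z(2313, E(-15)) - 5765195) = 1/((-1664 - 416*0 - 416*2313 + 0*(4 + 0 + 2313) + 2313*(-416 + 0)*(0 + 2313))/(0 + 2313) - 5765195) = 1/((-1664 + 0 - 962208 + 0*2317 + 2313*(-416)*2313)/2313 - 5765195) = 1/((-1664 + 0 - 962208 + 0 - 2225587104)/2313 - 5765195) = 1/((1/2313)*(-2226550976) - 5765195) = 1/(-2226550976/2313 - 5765195) = 1/(-15561447011/2313) = -2313/15561447011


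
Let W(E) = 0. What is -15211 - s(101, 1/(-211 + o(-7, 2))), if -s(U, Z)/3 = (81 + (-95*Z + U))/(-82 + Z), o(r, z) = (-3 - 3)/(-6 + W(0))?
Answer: -262063576/17221 ≈ -15218.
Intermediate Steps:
o(r, z) = 1 (o(r, z) = (-3 - 3)/(-6 + 0) = -6/(-6) = -6*(-1/6) = 1)
s(U, Z) = -3*(81 + U - 95*Z)/(-82 + Z) (s(U, Z) = -3*(81 + (-95*Z + U))/(-82 + Z) = -3*(81 + (U - 95*Z))/(-82 + Z) = -3*(81 + U - 95*Z)/(-82 + Z))
-15211 - s(101, 1/(-211 + o(-7, 2))) = -15211 - 3*(-81 - 1*101 + 95/(-211 + 1))/(-82 + 1/(-211 + 1)) = -15211 - 3*(-81 - 101 + 95/(-210))/(-82 + 1/(-210)) = -15211 - 3*(-81 - 101 + 95*(-1/210))/(-82 - 1/210) = -15211 - 3*(-81 - 101 - 19/42)/(-17221/210) = -15211 - 3*(-210)*(-7663)/(17221*42) = -15211 - 1*114945/17221 = -15211 - 114945/17221 = -262063576/17221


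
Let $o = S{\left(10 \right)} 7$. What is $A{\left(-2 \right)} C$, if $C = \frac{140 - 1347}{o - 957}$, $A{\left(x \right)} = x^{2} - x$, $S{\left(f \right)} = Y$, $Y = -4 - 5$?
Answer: $\frac{71}{10} \approx 7.1$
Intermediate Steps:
$Y = -9$ ($Y = -4 - 5 = -9$)
$S{\left(f \right)} = -9$
$o = -63$ ($o = \left(-9\right) 7 = -63$)
$C = \frac{71}{60}$ ($C = \frac{140 - 1347}{-63 - 957} = - \frac{1207}{-1020} = \left(-1207\right) \left(- \frac{1}{1020}\right) = \frac{71}{60} \approx 1.1833$)
$A{\left(-2 \right)} C = - 2 \left(-1 - 2\right) \frac{71}{60} = \left(-2\right) \left(-3\right) \frac{71}{60} = 6 \cdot \frac{71}{60} = \frac{71}{10}$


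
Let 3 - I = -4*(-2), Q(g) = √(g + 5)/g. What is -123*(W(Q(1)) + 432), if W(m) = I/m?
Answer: -53136 + 205*√6/2 ≈ -52885.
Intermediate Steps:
Q(g) = √(5 + g)/g
I = -5 (I = 3 - (-4)*(-2) = 3 - 1*8 = 3 - 8 = -5)
W(m) = -5/m
-123*(W(Q(1)) + 432) = -123*(-5/√(5 + 1) + 432) = -123*(-5*√6/6 + 432) = -123*(432 - 5*√6/6) = -53136 + 205*√6/2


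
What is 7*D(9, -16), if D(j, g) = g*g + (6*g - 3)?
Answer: 1099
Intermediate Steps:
D(j, g) = -3 + g**2 + 6*g (D(j, g) = g**2 + (-3 + 6*g) = -3 + g**2 + 6*g)
7*D(9, -16) = 7*(-3 + (-16)**2 + 6*(-16)) = 7*(-3 + 256 - 96) = 7*157 = 1099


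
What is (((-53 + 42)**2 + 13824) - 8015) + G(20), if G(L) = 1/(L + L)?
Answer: 237201/40 ≈ 5930.0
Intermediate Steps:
G(L) = 1/(2*L)
(((-53 + 42)**2 + 13824) - 8015) + G(20) = (((-53 + 42)**2 + 13824) - 8015) + (1/2)/20 = (((-11)**2 + 13824) - 8015) + (1/2)*(1/20) = ((121 + 13824) - 8015) + 1/40 = (13945 - 8015) + 1/40 = 5930 + 1/40 = 237201/40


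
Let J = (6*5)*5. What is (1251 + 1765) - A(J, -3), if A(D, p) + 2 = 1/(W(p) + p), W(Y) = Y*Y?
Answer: 18107/6 ≈ 3017.8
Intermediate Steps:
W(Y) = Y²
J = 150 (J = 30*5 = 150)
A(D, p) = -2 + 1/(p + p²) (A(D, p) = -2 + 1/(p² + p) = -2 + 1/(p + p²))
(1251 + 1765) - A(J, -3) = (1251 + 1765) - (1 - 2*(-3) - 2*(-3)²)/((-3)*(1 - 3)) = 3016 - (-1)*(1 + 6 - 2*9)/(3*(-2)) = 3016 - (-1)*(-1)*(1 + 6 - 18)/(3*2) = 3016 - (-1)*(-1)*(-11)/(3*2) = 3016 - 1*(-11/6) = 3016 + 11/6 = 18107/6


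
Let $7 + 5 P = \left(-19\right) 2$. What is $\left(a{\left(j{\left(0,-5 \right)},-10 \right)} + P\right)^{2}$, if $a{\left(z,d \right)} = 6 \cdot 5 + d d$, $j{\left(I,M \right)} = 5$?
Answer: $14641$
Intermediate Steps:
$P = -9$ ($P = - \frac{7}{5} + \frac{\left(-19\right) 2}{5} = - \frac{7}{5} + \frac{1}{5} \left(-38\right) = - \frac{7}{5} - \frac{38}{5} = -9$)
$a{\left(z,d \right)} = 30 + d^{2}$
$\left(a{\left(j{\left(0,-5 \right)},-10 \right)} + P\right)^{2} = \left(\left(30 + \left(-10\right)^{2}\right) - 9\right)^{2} = \left(\left(30 + 100\right) - 9\right)^{2} = \left(130 - 9\right)^{2} = 121^{2} = 14641$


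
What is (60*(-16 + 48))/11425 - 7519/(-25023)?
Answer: 26789747/57177555 ≈ 0.46854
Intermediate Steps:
(60*(-16 + 48))/11425 - 7519/(-25023) = (60*32)*(1/11425) - 7519*(-1/25023) = 1920*(1/11425) + 7519/25023 = 384/2285 + 7519/25023 = 26789747/57177555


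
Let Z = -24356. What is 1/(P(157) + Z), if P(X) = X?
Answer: -1/24199 ≈ -4.1324e-5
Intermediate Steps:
1/(P(157) + Z) = 1/(157 - 24356) = 1/(-24199) = -1/24199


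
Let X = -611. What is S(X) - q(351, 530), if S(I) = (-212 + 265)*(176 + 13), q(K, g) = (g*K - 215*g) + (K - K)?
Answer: -62063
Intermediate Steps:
q(K, g) = -215*g + K*g (q(K, g) = (K*g - 215*g) + 0 = (-215*g + K*g) + 0 = -215*g + K*g)
S(I) = 10017 (S(I) = 53*189 = 10017)
S(X) - q(351, 530) = 10017 - 530*(-215 + 351) = 10017 - 530*136 = 10017 - 1*72080 = 10017 - 72080 = -62063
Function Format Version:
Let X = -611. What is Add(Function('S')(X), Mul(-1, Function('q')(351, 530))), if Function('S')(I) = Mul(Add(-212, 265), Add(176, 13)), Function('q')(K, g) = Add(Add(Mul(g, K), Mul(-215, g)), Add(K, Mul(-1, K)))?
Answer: -62063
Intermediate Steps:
Function('q')(K, g) = Add(Mul(-215, g), Mul(K, g)) (Function('q')(K, g) = Add(Add(Mul(K, g), Mul(-215, g)), 0) = Add(Add(Mul(-215, g), Mul(K, g)), 0) = Add(Mul(-215, g), Mul(K, g)))
Function('S')(I) = 10017 (Function('S')(I) = Mul(53, 189) = 10017)
Add(Function('S')(X), Mul(-1, Function('q')(351, 530))) = Add(10017, Mul(-1, Mul(530, Add(-215, 351)))) = Add(10017, Mul(-1, Mul(530, 136))) = Add(10017, Mul(-1, 72080)) = Add(10017, -72080) = -62063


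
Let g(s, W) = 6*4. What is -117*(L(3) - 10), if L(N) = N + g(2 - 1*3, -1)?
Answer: -1989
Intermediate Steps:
g(s, W) = 24
L(N) = 24 + N (L(N) = N + 24 = 24 + N)
-117*(L(3) - 10) = -117*((24 + 3) - 10) = -117*(27 - 10) = -117*17 = -1989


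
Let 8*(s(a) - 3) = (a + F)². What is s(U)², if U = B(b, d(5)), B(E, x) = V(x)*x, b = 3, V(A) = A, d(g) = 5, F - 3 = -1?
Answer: 567009/64 ≈ 8859.5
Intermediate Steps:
F = 2 (F = 3 - 1 = 2)
B(E, x) = x² (B(E, x) = x*x = x²)
U = 25 (U = 5² = 25)
s(a) = 3 + (2 + a)²/8 (s(a) = 3 + (a + 2)²/8 = 3 + (2 + a)²/8)
s(U)² = (3 + (2 + 25)²/8)² = (3 + (⅛)*27²)² = (3 + (⅛)*729)² = (3 + 729/8)² = (753/8)² = 567009/64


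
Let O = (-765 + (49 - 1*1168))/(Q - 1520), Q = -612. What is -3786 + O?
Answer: -2017467/533 ≈ -3785.1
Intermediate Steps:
O = 471/533 (O = (-765 + (49 - 1*1168))/(-612 - 1520) = (-765 + (49 - 1168))/(-2132) = (-765 - 1119)*(-1/2132) = -1884*(-1/2132) = 471/533 ≈ 0.88368)
-3786 + O = -3786 + 471/533 = -2017467/533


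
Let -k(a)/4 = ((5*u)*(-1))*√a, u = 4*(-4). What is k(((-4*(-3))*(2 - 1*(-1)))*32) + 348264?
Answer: 348264 - 7680*√2 ≈ 3.3740e+5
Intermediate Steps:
u = -16
k(a) = -320*√a (k(a) = -4*(5*(-16))*(-1)*√a = -4*(-80*(-1))*√a = -320*√a)
k(((-4*(-3))*(2 - 1*(-1)))*32) + 348264 = -320*4*√2*(√(2 - 1*(-1))*(2*√3)) + 348264 = -320*4*√2*(2*√3*√(2 + 1)) + 348264 = -320*24*√2 + 348264 = -7680*√2 + 348264 = 348264 - 7680*√2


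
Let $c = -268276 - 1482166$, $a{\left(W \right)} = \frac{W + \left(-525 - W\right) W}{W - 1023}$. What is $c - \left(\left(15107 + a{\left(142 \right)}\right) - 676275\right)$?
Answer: $- \frac{959744966}{881} \approx -1.0894 \cdot 10^{6}$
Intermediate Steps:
$a{\left(W \right)} = \frac{W + W \left(-525 - W\right)}{-1023 + W}$
$c = -1750442$ ($c = -268276 - 1482166 = -1750442$)
$c - \left(\left(15107 + a{\left(142 \right)}\right) - 676275\right) = -1750442 - \left(\left(15107 - \frac{142 \left(524 + 142\right)}{-1023 + 142}\right) - 676275\right) = -1750442 - \left(\left(15107 - 142 \frac{1}{-881} \cdot 666\right) - 676275\right) = -1750442 - \left(\left(15107 - 142 \left(- \frac{1}{881}\right) 666\right) - 676275\right) = -1750442 - \left(\left(15107 + \frac{94572}{881}\right) - 676275\right) = -1750442 - \left(\frac{13403839}{881} - 676275\right) = -1750442 - - \frac{582394436}{881} = -1750442 + \frac{582394436}{881} = - \frac{959744966}{881}$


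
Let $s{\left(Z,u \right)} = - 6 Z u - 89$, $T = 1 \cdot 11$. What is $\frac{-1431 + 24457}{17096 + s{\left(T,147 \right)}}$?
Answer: $\frac{23026}{7305} \approx 3.1521$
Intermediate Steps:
$T = 11$
$s{\left(Z,u \right)} = -89 - 6 Z u$ ($s{\left(Z,u \right)} = - 6 Z u - 89 = -89 - 6 Z u$)
$\frac{-1431 + 24457}{17096 + s{\left(T,147 \right)}} = \frac{-1431 + 24457}{17096 - \left(89 + 66 \cdot 147\right)} = \frac{23026}{17096 - 9791} = \frac{23026}{7305}$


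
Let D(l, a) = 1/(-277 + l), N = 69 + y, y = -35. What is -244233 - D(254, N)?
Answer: -5617358/23 ≈ -2.4423e+5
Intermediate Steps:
N = 34 (N = 69 - 35 = 34)
-244233 - D(254, N) = -244233 - 1/(-277 + 254) = -244233 - 1/(-23) = -244233 - 1*(-1/23) = -244233 + 1/23 = -5617358/23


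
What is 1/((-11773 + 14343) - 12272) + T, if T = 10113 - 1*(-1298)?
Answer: 110709521/9702 ≈ 11411.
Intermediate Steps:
T = 11411 (T = 10113 + 1298 = 11411)
1/((-11773 + 14343) - 12272) + T = 1/((-11773 + 14343) - 12272) + 11411 = 1/(2570 - 12272) + 11411 = 1/(-9702) + 11411 = -1/9702 + 11411 = 110709521/9702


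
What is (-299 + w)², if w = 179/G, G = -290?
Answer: 7549698321/84100 ≈ 89771.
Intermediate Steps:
w = -179/290 (w = 179/(-290) = 179*(-1/290) = -179/290 ≈ -0.61724)
(-299 + w)² = (-299 - 179/290)² = (-86889/290)² = 7549698321/84100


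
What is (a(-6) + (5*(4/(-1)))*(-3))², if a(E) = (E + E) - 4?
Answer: 1936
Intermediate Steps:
a(E) = -4 + 2*E (a(E) = 2*E - 4 = -4 + 2*E)
(a(-6) + (5*(4/(-1)))*(-3))² = ((-4 + 2*(-6)) + (5*(4/(-1)))*(-3))² = ((-4 - 12) + (5*(4*(-1)))*(-3))² = (-16 + (5*(-4))*(-3))² = (-16 - 20*(-3))² = (-16 + 60)² = 44² = 1936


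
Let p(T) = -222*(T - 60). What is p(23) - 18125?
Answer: -9911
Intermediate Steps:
p(T) = 13320 - 222*T (p(T) = -222*(-60 + T) = 13320 - 222*T)
p(23) - 18125 = (13320 - 222*23) - 18125 = (13320 - 5106) - 18125 = 8214 - 18125 = -9911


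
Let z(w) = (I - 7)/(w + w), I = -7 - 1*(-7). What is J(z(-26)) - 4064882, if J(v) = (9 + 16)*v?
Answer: -211373689/52 ≈ -4.0649e+6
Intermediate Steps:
I = 0 (I = -7 + 7 = 0)
z(w) = -7/(2*w) (z(w) = (0 - 7)/(w + w) = -7*1/(2*w) = -7/(2*w))
J(v) = 25*v
J(z(-26)) - 4064882 = 25*(-7/2/(-26)) - 4064882 = 25*(-7/2*(-1/26)) - 4064882 = 25*(7/52) - 4064882 = 175/52 - 4064882 = -211373689/52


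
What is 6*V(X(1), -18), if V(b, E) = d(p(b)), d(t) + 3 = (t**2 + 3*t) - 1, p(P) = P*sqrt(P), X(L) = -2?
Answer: -72 - 36*I*sqrt(2) ≈ -72.0 - 50.912*I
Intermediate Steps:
p(P) = P**(3/2)
d(t) = -4 + t**2 + 3*t (d(t) = -3 + ((t**2 + 3*t) - 1) = -3 + (-1 + t**2 + 3*t) = -4 + t**2 + 3*t)
V(b, E) = -4 + b**3 + 3*b**(3/2) (V(b, E) = -4 + (b**(3/2))**2 + 3*b**(3/2) = -4 + b**3 + 3*b**(3/2))
6*V(X(1), -18) = 6*(-4 + (-2)**3 + 3*(-2)**(3/2)) = 6*(-4 - 8 + 3*(-2*I*sqrt(2))) = 6*(-4 - 8 - 6*I*sqrt(2)) = 6*(-12 - 6*I*sqrt(2)) = -72 - 36*I*sqrt(2)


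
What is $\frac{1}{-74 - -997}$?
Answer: $\frac{1}{923} \approx 0.0010834$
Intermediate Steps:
$\frac{1}{-74 - -997} = \frac{1}{-74 + 997} = \frac{1}{923}$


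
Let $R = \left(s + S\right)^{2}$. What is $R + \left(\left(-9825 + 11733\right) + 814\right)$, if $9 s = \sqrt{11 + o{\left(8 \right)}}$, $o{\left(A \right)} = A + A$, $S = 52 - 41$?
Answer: $\frac{8530}{3} + \frac{22 \sqrt{3}}{3} \approx 2856.0$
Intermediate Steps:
$S = 11$
$o{\left(A \right)} = 2 A$
$s = \frac{\sqrt{3}}{3}$ ($s = \frac{\sqrt{11 + 2 \cdot 8}}{9} = \frac{\sqrt{11 + 16}}{9} = \frac{\sqrt{27}}{9} = \frac{3 \sqrt{3}}{9} = \frac{\sqrt{3}}{3} \approx 0.57735$)
$R = \left(11 + \frac{\sqrt{3}}{3}\right)^{2}$ ($R = \left(\frac{\sqrt{3}}{3} + 11\right)^{2} = \left(11 + \frac{\sqrt{3}}{3}\right)^{2} \approx 134.04$)
$R + \left(\left(-9825 + 11733\right) + 814\right) = \frac{\left(33 + \sqrt{3}\right)^{2}}{9} + \left(\left(-9825 + 11733\right) + 814\right) = \frac{\left(33 + \sqrt{3}\right)^{2}}{9} + \left(1908 + 814\right) = \frac{\left(33 + \sqrt{3}\right)^{2}}{9} + 2722 = 2722 + \frac{\left(33 + \sqrt{3}\right)^{2}}{9}$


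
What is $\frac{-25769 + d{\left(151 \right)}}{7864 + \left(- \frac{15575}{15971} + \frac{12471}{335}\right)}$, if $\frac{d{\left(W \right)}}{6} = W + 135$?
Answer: $- \frac{128690405105}{42268597956} \approx -3.0446$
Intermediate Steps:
$d{\left(W \right)} = 810 + 6 W$ ($d{\left(W \right)} = 6 \left(W + 135\right) = 6 \left(135 + W\right) = 810 + 6 W$)
$\frac{-25769 + d{\left(151 \right)}}{7864 + \left(- \frac{15575}{15971} + \frac{12471}{335}\right)} = \frac{-25769 + \left(810 + 6 \cdot 151\right)}{7864 + \left(- \frac{15575}{15971} + \frac{12471}{335}\right)} = \frac{-25769 + \left(810 + 906\right)}{7864 + \left(\left(-15575\right) \frac{1}{15971} + 12471 \cdot \frac{1}{335}\right)} = \frac{-25769 + 1716}{7864 + \left(- \frac{15575}{15971} + \frac{12471}{335}\right)} = - \frac{24053}{7864 + \frac{193956716}{5350285}} = - \frac{24053}{\frac{42268597956}{5350285}} = \left(-24053\right) \frac{5350285}{42268597956} = - \frac{128690405105}{42268597956}$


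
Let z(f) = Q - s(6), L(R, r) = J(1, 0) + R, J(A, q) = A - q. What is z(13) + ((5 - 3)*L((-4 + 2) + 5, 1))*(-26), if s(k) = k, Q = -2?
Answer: -216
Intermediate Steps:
L(R, r) = 1 + R (L(R, r) = (1 - 1*0) + R = (1 + 0) + R = 1 + R)
z(f) = -8 (z(f) = -2 - 1*6 = -2 - 6 = -8)
z(13) + ((5 - 3)*L((-4 + 2) + 5, 1))*(-26) = -8 + ((5 - 3)*(1 + ((-4 + 2) + 5)))*(-26) = -8 + (2*(1 + (-2 + 5)))*(-26) = -8 + (2*(1 + 3))*(-26) = -8 + (2*4)*(-26) = -8 + 8*(-26) = -8 - 208 = -216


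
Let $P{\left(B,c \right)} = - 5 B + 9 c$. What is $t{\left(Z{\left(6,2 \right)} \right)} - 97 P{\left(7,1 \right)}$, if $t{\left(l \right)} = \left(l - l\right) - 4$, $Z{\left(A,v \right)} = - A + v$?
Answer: $2518$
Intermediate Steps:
$Z{\left(A,v \right)} = v - A$
$t{\left(l \right)} = -4$ ($t{\left(l \right)} = 0 - 4 = -4$)
$t{\left(Z{\left(6,2 \right)} \right)} - 97 P{\left(7,1 \right)} = -4 - 97 \left(\left(-5\right) 7 + 9 \cdot 1\right) = -4 - 97 \left(-35 + 9\right) = -4 - -2522 = -4 + 2522 = 2518$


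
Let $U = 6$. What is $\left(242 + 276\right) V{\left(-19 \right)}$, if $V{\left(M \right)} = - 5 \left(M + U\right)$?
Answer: $33670$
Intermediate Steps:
$V{\left(M \right)} = -30 - 5 M$ ($V{\left(M \right)} = - 5 \left(M + 6\right) = - 5 \left(6 + M\right) = -30 - 5 M$)
$\left(242 + 276\right) V{\left(-19 \right)} = \left(242 + 276\right) \left(-30 - -95\right) = 518 \left(-30 + 95\right) = 518 \cdot 65 = 33670$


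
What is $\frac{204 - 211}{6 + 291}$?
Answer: $- \frac{7}{297} \approx -0.023569$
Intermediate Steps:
$\frac{204 - 211}{6 + 291} = - \frac{7}{297}$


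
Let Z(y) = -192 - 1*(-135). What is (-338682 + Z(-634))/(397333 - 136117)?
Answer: -112913/87072 ≈ -1.2968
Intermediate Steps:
Z(y) = -57 (Z(y) = -192 + 135 = -57)
(-338682 + Z(-634))/(397333 - 136117) = (-338682 - 57)/(397333 - 136117) = -338739/261216 = -338739*1/261216 = -112913/87072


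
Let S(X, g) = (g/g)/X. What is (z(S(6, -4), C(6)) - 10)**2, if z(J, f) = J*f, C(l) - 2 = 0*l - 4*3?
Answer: 1225/9 ≈ 136.11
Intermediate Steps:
S(X, g) = 1/X
C(l) = -10 (C(l) = 2 + (0*l - 4*3) = 2 + (0 - 12) = 2 - 12 = -10)
(z(S(6, -4), C(6)) - 10)**2 = (-10/6 - 10)**2 = ((1/6)*(-10) - 10)**2 = (-5/3 - 10)**2 = (-35/3)**2 = 1225/9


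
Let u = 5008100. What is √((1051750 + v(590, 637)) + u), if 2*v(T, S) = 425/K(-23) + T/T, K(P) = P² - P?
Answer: √461615201013/276 ≈ 2461.7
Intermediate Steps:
v(T, S) = 977/1104 (v(T, S) = (425/((-23*(-1 - 23))) + T/T)/2 = (425/((-23*(-24))) + 1)/2 = (425/552 + 1)/2 = (½)*(977/552) = 977/1104)
√((1051750 + v(590, 637)) + u) = √((1051750 + 977/1104) + 5008100) = √(1161132977/1104 + 5008100) = √(6690075377/1104) = √461615201013/276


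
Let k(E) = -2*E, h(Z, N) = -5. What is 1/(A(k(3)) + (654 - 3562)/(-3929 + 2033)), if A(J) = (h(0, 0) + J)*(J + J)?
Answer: 474/63295 ≈ 0.0074887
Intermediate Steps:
A(J) = 2*J*(-5 + J) (A(J) = (-5 + J)*(J + J) = (-5 + J)*(2*J) = 2*J*(-5 + J))
1/(A(k(3)) + (654 - 3562)/(-3929 + 2033)) = 1/(2*(-2*3)*(-5 - 2*3) + (654 - 3562)/(-3929 + 2033)) = 1/(2*(-6)*(-5 - 6) - 2908/(-1896)) = 1/(2*(-6)*(-11) - 2908*(-1/1896)) = 1/(132 + 727/474) = 1/(63295/474) = 474/63295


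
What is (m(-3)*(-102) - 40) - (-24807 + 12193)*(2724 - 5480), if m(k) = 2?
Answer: -34764428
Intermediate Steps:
(m(-3)*(-102) - 40) - (-24807 + 12193)*(2724 - 5480) = (2*(-102) - 40) - (-24807 + 12193)*(2724 - 5480) = (-204 - 40) - (-12614)*(-2756) = -244 - 1*34764184 = -244 - 34764184 = -34764428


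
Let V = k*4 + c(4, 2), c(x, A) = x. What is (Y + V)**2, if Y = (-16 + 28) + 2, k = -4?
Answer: 4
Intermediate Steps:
Y = 14 (Y = 12 + 2 = 14)
V = -12 (V = -4*4 + 4 = -16 + 4 = -12)
(Y + V)**2 = (14 - 12)**2 = 2**2 = 4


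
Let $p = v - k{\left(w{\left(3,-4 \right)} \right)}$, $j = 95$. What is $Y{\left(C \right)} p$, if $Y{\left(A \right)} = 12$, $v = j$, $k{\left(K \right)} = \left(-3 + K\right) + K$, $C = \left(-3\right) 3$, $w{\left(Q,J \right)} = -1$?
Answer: $1200$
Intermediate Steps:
$C = -9$
$k{\left(K \right)} = -3 + 2 K$
$v = 95$
$p = 100$ ($p = 95 - \left(-3 + 2 \left(-1\right)\right) = 95 - \left(-3 - 2\right) = 95 - -5 = 95 + 5 = 100$)
$Y{\left(C \right)} p = 12 \cdot 100 = 1200$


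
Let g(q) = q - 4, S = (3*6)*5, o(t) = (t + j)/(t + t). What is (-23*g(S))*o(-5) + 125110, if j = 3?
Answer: 623572/5 ≈ 1.2471e+5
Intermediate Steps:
o(t) = (3 + t)/(2*t) (o(t) = (t + 3)/(t + t) = (3 + t)/((2*t)) = (3 + t)*(1/(2*t)) = (3 + t)/(2*t))
S = 90 (S = 18*5 = 90)
g(q) = -4 + q
(-23*g(S))*o(-5) + 125110 = (-23*(-4 + 90))*((½)*(3 - 5)/(-5)) + 125110 = (-23*86)*((½)*(-⅕)*(-2)) + 125110 = -1978*⅕ + 125110 = -1978/5 + 125110 = 623572/5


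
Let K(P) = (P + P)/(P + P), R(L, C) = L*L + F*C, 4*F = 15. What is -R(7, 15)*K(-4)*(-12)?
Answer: 1263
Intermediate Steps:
F = 15/4 (F = (¼)*15 = 15/4 ≈ 3.7500)
R(L, C) = L² + 15*C/4 (R(L, C) = L*L + 15*C/4 = L² + 15*C/4)
K(P) = 1 (K(P) = (2*P)/((2*P)) = (2*P)*(1/(2*P)) = 1)
-R(7, 15)*K(-4)*(-12) = -(7² + (15/4)*15)*(-12) = -(49 + 225/4)*(-12) = -421/4*(-12) = 1263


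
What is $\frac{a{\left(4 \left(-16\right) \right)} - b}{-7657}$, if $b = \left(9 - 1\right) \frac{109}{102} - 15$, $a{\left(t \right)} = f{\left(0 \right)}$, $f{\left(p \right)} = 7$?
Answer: $- \frac{686}{390507} \approx -0.0017567$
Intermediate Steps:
$a{\left(t \right)} = 7$
$b = - \frac{329}{51}$ ($b = 8 \cdot 109 \cdot \frac{1}{102} - 15 = 8 \cdot \frac{109}{102} - 15 = \frac{436}{51} - 15 = - \frac{329}{51} \approx -6.451$)
$\frac{a{\left(4 \left(-16\right) \right)} - b}{-7657} = \frac{7 - - \frac{329}{51}}{-7657} = \left(7 + \frac{329}{51}\right) \left(- \frac{1}{7657}\right) = \frac{686}{51} \left(- \frac{1}{7657}\right) = - \frac{686}{390507}$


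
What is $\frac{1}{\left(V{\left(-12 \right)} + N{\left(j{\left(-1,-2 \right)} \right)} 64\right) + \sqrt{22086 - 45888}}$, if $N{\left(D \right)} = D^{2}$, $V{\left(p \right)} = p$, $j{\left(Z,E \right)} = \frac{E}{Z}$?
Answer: $\frac{122}{41669} - \frac{i \sqrt{23802}}{83338} \approx 0.0029278 - 0.0018512 i$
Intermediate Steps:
$\frac{1}{\left(V{\left(-12 \right)} + N{\left(j{\left(-1,-2 \right)} \right)} 64\right) + \sqrt{22086 - 45888}} = \frac{1}{\left(-12 + \left(- \frac{2}{-1}\right)^{2} \cdot 64\right) + \sqrt{22086 - 45888}} = \frac{1}{\left(-12 + \left(\left(-2\right) \left(-1\right)\right)^{2} \cdot 64\right) + \sqrt{-23802}} = \frac{1}{\left(-12 + 2^{2} \cdot 64\right) + i \sqrt{23802}} = \frac{1}{\left(-12 + 4 \cdot 64\right) + i \sqrt{23802}} = \frac{1}{\left(-12 + 256\right) + i \sqrt{23802}} = \frac{1}{244 + i \sqrt{23802}}$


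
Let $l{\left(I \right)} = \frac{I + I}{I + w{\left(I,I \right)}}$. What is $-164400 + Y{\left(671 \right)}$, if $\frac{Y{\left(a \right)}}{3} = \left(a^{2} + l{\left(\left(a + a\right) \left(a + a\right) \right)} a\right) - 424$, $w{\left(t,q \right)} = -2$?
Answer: $\frac{1070741250063}{900481} \approx 1.1891 \cdot 10^{6}$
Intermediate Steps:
$l{\left(I \right)} = \frac{2 I}{-2 + I}$ ($l{\left(I \right)} = \frac{I + I}{I - 2} = \frac{2 I}{-2 + I}$)
$Y{\left(a \right)} = -1272 + 3 a^{2} + \frac{24 a^{3}}{-2 + 4 a^{2}}$ ($Y{\left(a \right)} = 3 \left(\left(a^{2} + \frac{2 \left(a + a\right) \left(a + a\right)}{-2 + \left(a + a\right) \left(a + a\right)} a\right) - 424\right) = 3 \left(\left(a^{2} + \frac{2 \cdot 2 a 2 a}{-2 + 2 a 2 a} a\right) - 424\right) = 3 \left(\left(a^{2} + \frac{2 \cdot 4 a^{2}}{-2 + 4 a^{2}} a\right) - 424\right) = 3 \left(\left(a^{2} + \frac{8 a^{2}}{-2 + 4 a^{2}} a\right) - 424\right) = 3 \left(\left(a^{2} + \frac{8 a^{3}}{-2 + 4 a^{2}}\right) - 424\right) = 3 \left(-424 + a^{2} + \frac{8 a^{3}}{-2 + 4 a^{2}}\right) = -1272 + 3 a^{2} + \frac{24 a^{3}}{-2 + 4 a^{2}}$)
$-164400 + Y{\left(671 \right)} = -164400 + \frac{3 \left(424 - 849 \cdot 671^{2} + 2 \cdot 671^{4} + 4 \cdot 671^{3}\right)}{-1 + 2 \cdot 671^{2}} = -164400 + \frac{3 \left(424 - 382254609 + 2 \cdot 202716958081 + 4 \cdot 302111711\right)}{-1 + 2 \cdot 450241} = -164400 + \frac{3 \left(424 - 382254609 + 405433916162 + 1208446844\right)}{-1 + 900482} = -164400 + 3 \cdot \frac{1}{900481} \cdot 406260108821 = -164400 + \frac{1218780326463}{900481} = \frac{1070741250063}{900481}$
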